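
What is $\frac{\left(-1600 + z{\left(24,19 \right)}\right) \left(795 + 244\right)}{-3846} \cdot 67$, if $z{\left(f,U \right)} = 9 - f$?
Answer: $\frac{112424995}{3846} \approx 29232.0$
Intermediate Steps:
$\frac{\left(-1600 + z{\left(24,19 \right)}\right) \left(795 + 244\right)}{-3846} \cdot 67 = \frac{\left(-1600 + \left(9 - 24\right)\right) \left(795 + 244\right)}{-3846} \cdot 67 = \left(-1600 + \left(9 - 24\right)\right) 1039 \left(- \frac{1}{3846}\right) 67 = \left(-1600 - 15\right) 1039 \left(- \frac{1}{3846}\right) 67 = \left(-1615\right) 1039 \left(- \frac{1}{3846}\right) 67 = \left(-1677985\right) \left(- \frac{1}{3846}\right) 67 = \frac{1677985}{3846} \cdot 67 = \frac{112424995}{3846}$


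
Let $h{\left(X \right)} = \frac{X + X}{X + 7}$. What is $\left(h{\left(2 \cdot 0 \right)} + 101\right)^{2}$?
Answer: $10201$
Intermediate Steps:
$h{\left(X \right)} = \frac{2 X}{7 + X}$
$\left(h{\left(2 \cdot 0 \right)} + 101\right)^{2} = \left(\frac{2 \cdot 2 \cdot 0}{7 + 2 \cdot 0} + 101\right)^{2} = \left(2 \cdot 0 \frac{1}{7 + 0} + 101\right)^{2} = \left(2 \cdot 0 \cdot \frac{1}{7} + 101\right)^{2} = \left(0 + 101\right)^{2} = 101^{2} = 10201$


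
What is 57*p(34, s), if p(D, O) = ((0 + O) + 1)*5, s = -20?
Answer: -5415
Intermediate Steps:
p(D, O) = 5 + 5*O (p(D, O) = (O + 1)*5 = (1 + O)*5 = 5 + 5*O)
57*p(34, s) = 57*(5 + 5*(-20)) = 57*(5 - 100) = 57*(-95) = -5415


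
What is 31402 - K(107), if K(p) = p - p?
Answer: 31402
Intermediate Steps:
K(p) = 0
31402 - K(107) = 31402 - 1*0 = 31402 + 0 = 31402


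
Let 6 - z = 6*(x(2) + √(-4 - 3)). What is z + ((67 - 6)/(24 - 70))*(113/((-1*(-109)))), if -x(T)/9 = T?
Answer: 564703/5014 - 6*I*√7 ≈ 112.63 - 15.875*I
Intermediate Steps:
x(T) = -9*T
z = 114 - 6*I*√7 (z = 6 - 6*(-9*2 + √(-4 - 3)) = 6 - 6*(-18 + √(-7)) = 6 - 6*(-18 + I*√7) = 6 - (-108 + 6*I*√7) = 6 + (108 - 6*I*√7) = 114 - 6*I*√7 ≈ 114.0 - 15.875*I)
z + ((67 - 6)/(24 - 70))*(113/((-1*(-109)))) = (114 - 6*I*√7) + ((67 - 6)/(24 - 70))*(113/((-1*(-109)))) = (114 - 6*I*√7) + (61/(-46))*(113/109) = (114 - 6*I*√7) + (61*(-1/46))*(113*(1/109)) = (114 - 6*I*√7) - 61/46*113/109 = (114 - 6*I*√7) - 6893/5014 = 564703/5014 - 6*I*√7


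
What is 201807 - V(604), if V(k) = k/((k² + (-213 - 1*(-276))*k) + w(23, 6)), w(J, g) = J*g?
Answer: 40664715619/201503 ≈ 2.0181e+5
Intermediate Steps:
V(k) = k/(138 + k² + 63*k) (V(k) = k/((k² + (-213 - 1*(-276))*k) + 23*6) = k/((k² + (-213 + 276)*k) + 138) = k/((k² + 63*k) + 138) = k/(138 + k² + 63*k))
201807 - V(604) = 201807 - 604/(138 + 604² + 63*604) = 201807 - 604/(138 + 364816 + 38052) = 201807 - 604/403006 = 201807 - 1*302/201503 = 201807 - 302/201503 = 40664715619/201503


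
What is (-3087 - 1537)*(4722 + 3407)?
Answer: -37588496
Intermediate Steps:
(-3087 - 1537)*(4722 + 3407) = -4624*8129 = -37588496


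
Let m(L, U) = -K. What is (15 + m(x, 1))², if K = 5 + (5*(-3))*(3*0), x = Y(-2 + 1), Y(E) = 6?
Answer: 100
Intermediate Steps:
x = 6
K = 5 (K = 5 - 15*0 = 5 + 0 = 5)
m(L, U) = -5 (m(L, U) = -1*5 = -5)
(15 + m(x, 1))² = (15 - 5)² = 10² = 100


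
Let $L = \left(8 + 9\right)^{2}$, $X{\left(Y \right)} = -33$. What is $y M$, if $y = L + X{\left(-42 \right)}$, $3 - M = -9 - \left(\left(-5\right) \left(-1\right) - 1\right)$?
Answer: $4096$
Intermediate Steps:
$L = 289$ ($L = 17^{2} = 289$)
$M = 16$ ($M = 3 - \left(-9 - \left(\left(-5\right) \left(-1\right) - 1\right)\right) = 3 - \left(-9 - \left(5 - 1\right)\right) = 3 - \left(-9 - 4\right) = 3 - -13 = 3 + 13 = 16$)
$y = 256$ ($y = 289 - 33 = 256$)
$y M = 256 \cdot 16 = 4096$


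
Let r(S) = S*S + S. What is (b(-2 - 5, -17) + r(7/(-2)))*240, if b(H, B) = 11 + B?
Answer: 660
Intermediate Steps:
r(S) = S + S**2 (r(S) = S**2 + S = S + S**2)
(b(-2 - 5, -17) + r(7/(-2)))*240 = ((11 - 17) + (7/(-2))*(1 + 7/(-2)))*240 = (-6 + (7*(-1/2))*(1 + 7*(-1/2)))*240 = (-6 - 7*(1 - 7/2)/2)*240 = (-6 - 7/2*(-5/2))*240 = (-6 + 35/4)*240 = (11/4)*240 = 660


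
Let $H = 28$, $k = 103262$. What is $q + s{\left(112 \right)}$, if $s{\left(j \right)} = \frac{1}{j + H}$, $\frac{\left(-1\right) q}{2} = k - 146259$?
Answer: $\frac{12039161}{140} \approx 85994.0$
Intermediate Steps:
$q = 85994$ ($q = - 2 \left(103262 - 146259\right) = \left(-2\right) \left(-42997\right) = 85994$)
$s{\left(j \right)} = \frac{1}{28 + j}$ ($s{\left(j \right)} = \frac{1}{j + 28} = \frac{1}{28 + j}$)
$q + s{\left(112 \right)} = 85994 + \frac{1}{28 + 112} = 85994 + \frac{1}{140} = \frac{12039161}{140}$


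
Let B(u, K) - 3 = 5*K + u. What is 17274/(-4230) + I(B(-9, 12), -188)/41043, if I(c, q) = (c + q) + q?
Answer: -13154423/3215035 ≈ -4.0915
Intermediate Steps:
B(u, K) = 3 + u + 5*K (B(u, K) = 3 + (5*K + u) = 3 + (u + 5*K) = 3 + u + 5*K)
I(c, q) = c + 2*q
17274/(-4230) + I(B(-9, 12), -188)/41043 = 17274/(-4230) + ((3 - 9 + 5*12) + 2*(-188))/41043 = 17274*(-1/4230) + ((3 - 9 + 60) - 376)*(1/41043) = -2879/705 + (54 - 376)*(1/41043) = -2879/705 - 322*1/41043 = -2879/705 - 322/41043 = -13154423/3215035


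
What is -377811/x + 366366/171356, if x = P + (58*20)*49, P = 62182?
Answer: -880606986/849797243 ≈ -1.0363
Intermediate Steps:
x = 119022 (x = 62182 + (58*20)*49 = 62182 + 1160*49 = 62182 + 56840 = 119022)
-377811/x + 366366/171356 = -377811/119022 + 366366/171356 = -377811*1/119022 + 366366*(1/171356) = -125937/39674 + 183183/85678 = -880606986/849797243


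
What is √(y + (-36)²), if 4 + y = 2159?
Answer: √3451 ≈ 58.745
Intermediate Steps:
y = 2155 (y = -4 + 2159 = 2155)
√(y + (-36)²) = √(2155 + (-36)²) = √(2155 + 1296) = √3451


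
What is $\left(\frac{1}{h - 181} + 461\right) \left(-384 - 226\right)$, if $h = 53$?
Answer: $- \frac{17997135}{64} \approx -2.8121 \cdot 10^{5}$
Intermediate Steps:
$\left(\frac{1}{h - 181} + 461\right) \left(-384 - 226\right) = \left(\frac{1}{53 - 181} + 461\right) \left(-384 - 226\right) = \left(\frac{1}{-128} + 461\right) \left(-610\right) = \left(- \frac{1}{128} + 461\right) \left(-610\right) = \frac{59007}{128} \left(-610\right) = - \frac{17997135}{64}$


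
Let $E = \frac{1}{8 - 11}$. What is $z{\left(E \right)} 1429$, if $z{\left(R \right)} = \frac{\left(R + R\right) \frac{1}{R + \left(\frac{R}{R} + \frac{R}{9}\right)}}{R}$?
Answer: $\frac{77166}{17} \approx 4539.2$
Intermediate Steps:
$E = - \frac{1}{3}$ ($E = \frac{1}{8 - 11} = \frac{1}{-3} = - \frac{1}{3} \approx -0.33333$)
$z{\left(R \right)} = \frac{2}{1 + \frac{10 R}{9}}$ ($z{\left(R \right)} = \frac{2 R \frac{1}{R + \left(1 + R \frac{1}{9}\right)}}{R} = \frac{2 R \frac{1}{R + \left(1 + \frac{R}{9}\right)}}{R} = \frac{2 R \frac{1}{1 + \frac{10 R}{9}}}{R} = \frac{2}{1 + \frac{10 R}{9}}$)
$z{\left(E \right)} 1429 = \frac{18}{9 + 10 \left(- \frac{1}{3}\right)} 1429 = \frac{18}{9 - \frac{10}{3}} \cdot 1429 = \frac{18}{\frac{17}{3}} \cdot 1429 = 18 \cdot \frac{3}{17} \cdot 1429 = \frac{54}{17} \cdot 1429 = \frac{77166}{17}$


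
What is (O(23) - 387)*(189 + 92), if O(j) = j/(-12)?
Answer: -1311427/12 ≈ -1.0929e+5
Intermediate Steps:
O(j) = -j/12 (O(j) = j*(-1/12) = -j/12)
(O(23) - 387)*(189 + 92) = (-1/12*23 - 387)*(189 + 92) = (-23/12 - 387)*281 = -4667/12*281 = -1311427/12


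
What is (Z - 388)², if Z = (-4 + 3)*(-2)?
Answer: 148996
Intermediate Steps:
Z = 2 (Z = -1*(-2) = 2)
(Z - 388)² = (2 - 388)² = (-386)² = 148996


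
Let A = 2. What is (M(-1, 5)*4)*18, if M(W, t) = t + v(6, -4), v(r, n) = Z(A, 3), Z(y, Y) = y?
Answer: 504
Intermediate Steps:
v(r, n) = 2
M(W, t) = 2 + t (M(W, t) = t + 2 = 2 + t)
(M(-1, 5)*4)*18 = ((2 + 5)*4)*18 = (7*4)*18 = 28*18 = 504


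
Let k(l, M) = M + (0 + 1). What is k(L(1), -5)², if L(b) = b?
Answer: 16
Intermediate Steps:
k(l, M) = 1 + M (k(l, M) = M + 1 = 1 + M)
k(L(1), -5)² = (1 - 5)² = (-4)² = 16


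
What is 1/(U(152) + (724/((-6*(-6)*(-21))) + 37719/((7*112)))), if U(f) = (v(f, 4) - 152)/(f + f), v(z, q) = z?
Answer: 21168/998141 ≈ 0.021207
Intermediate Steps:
U(f) = (-152 + f)/(2*f) (U(f) = (f - 152)/(f + f) = (-152 + f)/((2*f)) = (-152 + f)*(1/(2*f)) = (-152 + f)/(2*f))
1/(U(152) + (724/((-6*(-6)*(-21))) + 37719/((7*112)))) = 1/((½)*(-152 + 152)/152 + (724/((-6*(-6)*(-21))) + 37719/((7*112)))) = 1/((½)*(1/152)*0 + (724/((36*(-21))) + 37719/784)) = 1/(0 + (724/(-756) + 37719*(1/784))) = 1/(0 + (724*(-1/756) + 37719/784)) = 1/(0 + (-181/189 + 37719/784)) = 1/(0 + 998141/21168) = 1/(998141/21168) = 21168/998141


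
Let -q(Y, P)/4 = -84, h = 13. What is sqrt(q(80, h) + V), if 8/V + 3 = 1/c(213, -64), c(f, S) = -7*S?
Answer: 28*sqrt(766853)/1343 ≈ 18.257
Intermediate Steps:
q(Y, P) = 336 (q(Y, P) = -4*(-84) = 336)
V = -3584/1343 (V = 8/(-3 + 1/(-7*(-64))) = 8/(-3 + 1/448) = 8/(-1343/448) = 8*(-448/1343) = -3584/1343 ≈ -2.6687)
sqrt(q(80, h) + V) = sqrt(336 - 3584/1343) = sqrt(447664/1343) = 28*sqrt(766853)/1343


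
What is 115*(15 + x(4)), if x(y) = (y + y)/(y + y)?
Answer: 1840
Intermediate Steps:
x(y) = 1 (x(y) = (2*y)/((2*y)) = (2*y)*(1/(2*y)) = 1)
115*(15 + x(4)) = 115*(15 + 1) = 115*16 = 1840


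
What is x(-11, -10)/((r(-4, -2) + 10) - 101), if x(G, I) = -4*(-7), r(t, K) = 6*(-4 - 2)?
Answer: -28/127 ≈ -0.22047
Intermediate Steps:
r(t, K) = -36 (r(t, K) = 6*(-6) = -36)
x(G, I) = 28
x(-11, -10)/((r(-4, -2) + 10) - 101) = 28/((-36 + 10) - 101) = 28/(-26 - 101) = 28/(-127) = 28*(-1/127) = -28/127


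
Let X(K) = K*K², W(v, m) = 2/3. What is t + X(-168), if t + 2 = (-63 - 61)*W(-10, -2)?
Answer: -14225150/3 ≈ -4.7417e+6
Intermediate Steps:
W(v, m) = ⅔ (W(v, m) = 2*(⅓) = ⅔)
X(K) = K³
t = -254/3 (t = -2 + (-63 - 61)*(⅔) = -2 - 124*⅔ = -2 - 248/3 = -254/3 ≈ -84.667)
t + X(-168) = -254/3 + (-168)³ = -254/3 - 4741632 = -14225150/3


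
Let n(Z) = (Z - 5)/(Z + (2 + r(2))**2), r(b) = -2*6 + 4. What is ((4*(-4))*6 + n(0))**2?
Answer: 11978521/1296 ≈ 9242.7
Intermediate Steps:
r(b) = -8 (r(b) = -12 + 4 = -8)
n(Z) = (-5 + Z)/(36 + Z) (n(Z) = (Z - 5)/(Z + (2 - 8)**2) = (-5 + Z)/(Z + (-6)**2) = (-5 + Z)/(Z + 36) = (-5 + Z)/(36 + Z))
((4*(-4))*6 + n(0))**2 = ((4*(-4))*6 + (-5 + 0)/(36 + 0))**2 = (-16*6 - 5/36)**2 = (-96 + (1/36)*(-5))**2 = (-96 - 5/36)**2 = (-3461/36)**2 = 11978521/1296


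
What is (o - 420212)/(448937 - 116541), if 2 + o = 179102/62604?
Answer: -13153449077/10404659592 ≈ -1.2642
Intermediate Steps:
o = 26947/31302 (o = -2 + 179102/62604 = -2 + 179102*(1/62604) = -2 + 89551/31302 = 26947/31302 ≈ 0.86087)
(o - 420212)/(448937 - 116541) = (26947/31302 - 420212)/(448937 - 116541) = -13153449077/31302/332396 = -13153449077/31302*1/332396 = -13153449077/10404659592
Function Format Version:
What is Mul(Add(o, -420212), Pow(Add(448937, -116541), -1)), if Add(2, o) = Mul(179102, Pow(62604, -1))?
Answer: Rational(-13153449077, 10404659592) ≈ -1.2642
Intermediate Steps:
o = Rational(26947, 31302) (o = Add(-2, Mul(179102, Pow(62604, -1))) = Add(-2, Mul(179102, Rational(1, 62604))) = Add(-2, Rational(89551, 31302)) = Rational(26947, 31302) ≈ 0.86087)
Mul(Add(o, -420212), Pow(Add(448937, -116541), -1)) = Mul(Add(Rational(26947, 31302), -420212), Pow(Add(448937, -116541), -1)) = Mul(Rational(-13153449077, 31302), Pow(332396, -1)) = Mul(Rational(-13153449077, 31302), Rational(1, 332396)) = Rational(-13153449077, 10404659592)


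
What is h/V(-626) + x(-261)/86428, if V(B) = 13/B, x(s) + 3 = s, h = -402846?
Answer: 5448887743914/280891 ≈ 1.9399e+7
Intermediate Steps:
x(s) = -3 + s
h/V(-626) + x(-261)/86428 = -402846/(13/(-626)) + (-3 - 261)/86428 = -402846/(13*(-1/626)) - 264*1/86428 = -402846/(-13/626) - 66/21607 = -402846*(-626/13) - 66/21607 = 252181596/13 - 66/21607 = 5448887743914/280891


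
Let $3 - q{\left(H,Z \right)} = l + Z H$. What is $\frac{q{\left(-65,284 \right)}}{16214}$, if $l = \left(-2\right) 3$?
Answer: $\frac{1679}{1474} \approx 1.1391$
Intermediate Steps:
$l = -6$
$q{\left(H,Z \right)} = 9 - H Z$ ($q{\left(H,Z \right)} = 3 - \left(-6 + Z H\right) = 3 - \left(-6 + H Z\right) = 9 - H Z$)
$\frac{q{\left(-65,284 \right)}}{16214} = \frac{9 - \left(-65\right) 284}{16214} = \left(9 + 18460\right) \frac{1}{16214} = 18469 \cdot \frac{1}{16214} = \frac{1679}{1474}$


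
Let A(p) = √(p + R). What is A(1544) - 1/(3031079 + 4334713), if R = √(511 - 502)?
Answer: -1/7365792 + √1547 ≈ 39.332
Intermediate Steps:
R = 3 (R = √9 = 3)
A(p) = √(3 + p) (A(p) = √(p + 3) = √(3 + p))
A(1544) - 1/(3031079 + 4334713) = √(3 + 1544) - 1/(3031079 + 4334713) = √1547 - 1/7365792 = -1/7365792 + √1547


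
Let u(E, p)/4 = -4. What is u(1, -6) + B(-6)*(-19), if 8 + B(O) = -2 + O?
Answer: 288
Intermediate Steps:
u(E, p) = -16 (u(E, p) = 4*(-4) = -16)
B(O) = -10 + O (B(O) = -8 + (-2 + O) = -10 + O)
u(1, -6) + B(-6)*(-19) = -16 + (-10 - 6)*(-19) = -16 - 16*(-19) = -16 + 304 = 288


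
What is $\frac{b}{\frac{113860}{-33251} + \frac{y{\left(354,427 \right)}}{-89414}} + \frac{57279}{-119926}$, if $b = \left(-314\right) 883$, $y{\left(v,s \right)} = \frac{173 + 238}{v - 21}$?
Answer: $\frac{179888962428217480215}{2221697601847882} \approx 80969.0$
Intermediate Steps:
$y{\left(v,s \right)} = \frac{411}{-21 + v}$
$b = -277262$
$\frac{b}{\frac{113860}{-33251} + \frac{y{\left(354,427 \right)}}{-89414}} + \frac{57279}{-119926} = - \frac{277262}{\frac{113860}{-33251} + \frac{411 \frac{1}{-21 + 354}}{-89414}} + \frac{57279}{-119926} = - \frac{277262}{113860 \left(- \frac{1}{33251}\right) + \frac{411}{333} \left(- \frac{1}{89414}\right)} + 57279 \left(- \frac{1}{119926}\right) = - \frac{277262}{- \frac{113860}{33251} + 411 \cdot \frac{1}{333} \left(- \frac{1}{89414}\right)} - \frac{939}{1966} = - \frac{277262}{- \frac{113860}{33251} + \frac{137}{111} \left(- \frac{1}{89414}\right)} - \frac{939}{1966} = - \frac{277262}{- \frac{113860}{33251} - \frac{137}{9924954}} - \frac{939}{1966} = - \frac{277262}{- \frac{1130059817827}{330014645454}} - \frac{939}{1966} = \left(-277262\right) \left(- \frac{330014645454}{1130059817827}\right) - \frac{939}{1966} = \frac{91500520627866948}{1130059817827} - \frac{939}{1966} = \frac{179888962428217480215}{2221697601847882}$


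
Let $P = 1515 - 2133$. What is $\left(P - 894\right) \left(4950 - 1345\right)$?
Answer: $-5450760$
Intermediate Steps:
$P = -618$ ($P = 1515 - 2133 = -618$)
$\left(P - 894\right) \left(4950 - 1345\right) = \left(-618 - 894\right) \left(4950 - 1345\right) = \left(-1512\right) 3605 = -5450760$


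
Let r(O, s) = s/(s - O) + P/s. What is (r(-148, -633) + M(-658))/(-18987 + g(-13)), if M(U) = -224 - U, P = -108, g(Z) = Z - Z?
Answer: -44564413/1943034645 ≈ -0.022935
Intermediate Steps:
g(Z) = 0
r(O, s) = -108/s + s/(s - O) (r(O, s) = s/(s - O) - 108/s = -108/s + s/(s - O))
(r(-148, -633) + M(-658))/(-18987 + g(-13)) = ((-1*(-633)² - 108*(-148) + 108*(-633))/((-633)*(-148 - 1*(-633))) + (-224 - 1*(-658)))/(-18987 + 0) = (-(-1*400689 + 15984 - 68364)/(633*(-148 + 633)) + (-224 + 658))/(-18987) = (-1/633*(-400689 + 15984 - 68364)/485 + 434)*(-1/18987) = (-1/633*1/485*(-453069) + 434)*(-1/18987) = (151023/102335 + 434)*(-1/18987) = (44564413/102335)*(-1/18987) = -44564413/1943034645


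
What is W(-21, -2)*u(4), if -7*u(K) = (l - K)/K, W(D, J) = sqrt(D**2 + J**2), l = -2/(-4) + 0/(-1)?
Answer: sqrt(445)/8 ≈ 2.6369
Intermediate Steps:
l = 1/2 (l = -2*(-1/4) + 0*(-1) = 1/2 + 0 = 1/2 ≈ 0.50000)
u(K) = -(1/2 - K)/(7*K)
W(-21, -2)*u(4) = sqrt((-21)**2 + (-2)**2)*((1/14)*(-1 + 2*4)/4) = sqrt(441 + 4)*((1/14)*(1/4)*(-1 + 8)) = sqrt(445)*((1/14)*(1/4)*7) = sqrt(445)*(1/8) = sqrt(445)/8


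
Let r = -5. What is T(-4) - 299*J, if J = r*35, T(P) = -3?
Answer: 52322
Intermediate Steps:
J = -175 (J = -5*35 = -175)
T(-4) - 299*J = -3 - 299*(-175) = -3 + 52325 = 52322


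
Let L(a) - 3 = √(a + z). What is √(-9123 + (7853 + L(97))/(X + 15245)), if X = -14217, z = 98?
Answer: √(-2408241116 + 257*√195)/514 ≈ 95.474*I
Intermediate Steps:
L(a) = 3 + √(98 + a) (L(a) = 3 + √(a + 98) = 3 + √(98 + a))
√(-9123 + (7853 + L(97))/(X + 15245)) = √(-9123 + (7853 + (3 + √(98 + 97)))/(-14217 + 15245)) = √(-9123 + (7853 + (3 + √195))/1028) = √(-9123 + (7856 + √195)*(1/1028)) = √(-9123 + (1964/257 + √195/1028)) = √(-2342647/257 + √195/1028)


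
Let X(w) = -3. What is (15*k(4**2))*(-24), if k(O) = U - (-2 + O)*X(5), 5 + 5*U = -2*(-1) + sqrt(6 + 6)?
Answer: -14904 - 144*sqrt(3) ≈ -15153.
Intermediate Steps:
U = -3/5 + 2*sqrt(3)/5 (U = -1 + (-2*(-1) + sqrt(6 + 6))/5 = -1 + (2 + sqrt(12))/5 = -1 + (2 + 2*sqrt(3))/5 = -1 + (2/5 + 2*sqrt(3)/5) = -3/5 + 2*sqrt(3)/5 ≈ 0.092820)
k(O) = -33/5 + 3*O + 2*sqrt(3)/5 (k(O) = (-3/5 + 2*sqrt(3)/5) - (-2 + O)*(-3) = (-3/5 + 2*sqrt(3)/5) - (6 - 3*O) = (-3/5 + 2*sqrt(3)/5) + (-6 + 3*O) = -33/5 + 3*O + 2*sqrt(3)/5)
(15*k(4**2))*(-24) = (15*(-33/5 + 3*4**2 + 2*sqrt(3)/5))*(-24) = (15*(-33/5 + 3*16 + 2*sqrt(3)/5))*(-24) = (15*(-33/5 + 48 + 2*sqrt(3)/5))*(-24) = (15*(207/5 + 2*sqrt(3)/5))*(-24) = (621 + 6*sqrt(3))*(-24) = -14904 - 144*sqrt(3)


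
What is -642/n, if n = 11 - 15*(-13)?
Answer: -321/103 ≈ -3.1165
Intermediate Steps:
n = 206 (n = 11 + 195 = 206)
-642/n = -642/206 = -642*1/206 = -321/103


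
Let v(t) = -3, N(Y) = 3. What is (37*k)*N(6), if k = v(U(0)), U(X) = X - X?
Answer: -333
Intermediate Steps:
U(X) = 0
k = -3
(37*k)*N(6) = (37*(-3))*3 = -111*3 = -333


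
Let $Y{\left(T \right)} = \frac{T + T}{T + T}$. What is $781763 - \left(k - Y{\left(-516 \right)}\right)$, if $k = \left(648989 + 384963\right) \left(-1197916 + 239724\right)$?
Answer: $990725316548$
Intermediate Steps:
$Y{\left(T \right)} = 1$ ($Y{\left(T \right)} = \frac{2 T}{2 T} = 2 T \frac{1}{2 T} = 1$)
$k = -990724534784$ ($k = 1033952 \left(-958192\right) = -990724534784$)
$781763 - \left(k - Y{\left(-516 \right)}\right) = 781763 - \left(-990724534784 - 1\right) = 781763 - -990724534785 = 781763 + 990724534785 = 990725316548$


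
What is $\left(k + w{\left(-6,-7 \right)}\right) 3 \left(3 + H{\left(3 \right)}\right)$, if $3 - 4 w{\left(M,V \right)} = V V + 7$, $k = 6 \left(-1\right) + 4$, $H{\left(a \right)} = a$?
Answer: $- \frac{549}{2} \approx -274.5$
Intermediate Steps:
$k = -2$ ($k = -6 + 4 = -2$)
$w{\left(M,V \right)} = -1 - \frac{V^{2}}{4}$ ($w{\left(M,V \right)} = \frac{3}{4} - \frac{V V + 7}{4} = \frac{3}{4} - \frac{V^{2} + 7}{4} = \frac{3}{4} - \frac{7 + V^{2}}{4} = \frac{3}{4} - \left(\frac{7}{4} + \frac{V^{2}}{4}\right) = -1 - \frac{V^{2}}{4}$)
$\left(k + w{\left(-6,-7 \right)}\right) 3 \left(3 + H{\left(3 \right)}\right) = \left(-2 - \left(1 + \frac{\left(-7\right)^{2}}{4}\right)\right) 3 \left(3 + 3\right) = \left(-2 - \frac{53}{4}\right) 3 \cdot 6 = \left(-2 - \frac{53}{4}\right) 18 = \left(- \frac{61}{4}\right) 18 = - \frac{549}{2}$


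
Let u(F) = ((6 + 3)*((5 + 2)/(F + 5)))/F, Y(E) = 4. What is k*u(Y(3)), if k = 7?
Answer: 49/4 ≈ 12.250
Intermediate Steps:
u(F) = 63/(F*(5 + F)) (u(F) = (9*(7/(5 + F)))/F = (63/(5 + F))/F = 63/(F*(5 + F)))
k*u(Y(3)) = 7*(63/(4*(5 + 4))) = 7*(63*(1/4)/9) = 7*(63*(1/4)*(1/9)) = 7*(7/4) = 49/4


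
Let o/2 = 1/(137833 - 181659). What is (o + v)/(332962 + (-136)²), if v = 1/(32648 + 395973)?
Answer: -11962/97088949084901 ≈ -1.2321e-10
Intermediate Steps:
o = -1/21913 (o = 2/(137833 - 181659) = 2/(-43826) = 2*(-1/43826) = -1/21913 ≈ -4.5635e-5)
v = 1/428621 ≈ 2.3331e-6
(o + v)/(332962 + (-136)²) = (-1/21913 + 1/428621)/(332962 + (-136)²) = -23924/(552492469*(332962 + 18496)) = -23924/552492469/351458 = -23924/552492469*1/351458 = -11962/97088949084901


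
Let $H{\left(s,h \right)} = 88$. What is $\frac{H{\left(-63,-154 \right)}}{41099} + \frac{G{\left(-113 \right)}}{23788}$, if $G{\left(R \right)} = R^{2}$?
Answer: $\frac{526886475}{977663012} \approx 0.53892$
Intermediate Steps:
$\frac{H{\left(-63,-154 \right)}}{41099} + \frac{G{\left(-113 \right)}}{23788} = \frac{88}{41099} + \frac{\left(-113\right)^{2}}{23788} = 88 \cdot \frac{1}{41099} + 12769 \cdot \frac{1}{23788} = \frac{88}{41099} + \frac{12769}{23788} = \frac{526886475}{977663012}$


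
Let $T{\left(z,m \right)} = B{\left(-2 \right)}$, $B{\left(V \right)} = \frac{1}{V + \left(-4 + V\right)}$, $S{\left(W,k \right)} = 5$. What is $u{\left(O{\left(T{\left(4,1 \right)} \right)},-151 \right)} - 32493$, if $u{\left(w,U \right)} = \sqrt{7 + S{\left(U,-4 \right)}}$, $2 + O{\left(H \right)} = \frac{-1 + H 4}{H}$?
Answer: $-32493 + 2 \sqrt{3} \approx -32490.0$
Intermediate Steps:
$B{\left(V \right)} = \frac{1}{-4 + 2 V}$
$T{\left(z,m \right)} = - \frac{1}{8}$ ($T{\left(z,m \right)} = \frac{1}{2 \left(-2 - 2\right)} = \frac{1}{2 \left(-4\right)} = \frac{1}{2} \left(- \frac{1}{4}\right) = - \frac{1}{8}$)
$O{\left(H \right)} = -2 + \frac{-1 + 4 H}{H}$ ($O{\left(H \right)} = -2 + \frac{-1 + H 4}{H} = -2 + \frac{-1 + 4 H}{H}$)
$u{\left(w,U \right)} = 2 \sqrt{3}$ ($u{\left(w,U \right)} = \sqrt{7 + 5} = \sqrt{12} = 2 \sqrt{3}$)
$u{\left(O{\left(T{\left(4,1 \right)} \right)},-151 \right)} - 32493 = 2 \sqrt{3} - 32493 = -32493 + 2 \sqrt{3}$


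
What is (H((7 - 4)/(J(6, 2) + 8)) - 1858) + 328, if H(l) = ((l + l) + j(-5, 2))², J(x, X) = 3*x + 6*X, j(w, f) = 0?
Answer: -552321/361 ≈ -1530.0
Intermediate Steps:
H(l) = 4*l² (H(l) = ((l + l) + 0)² = (2*l + 0)² = (2*l)² = 4*l²)
(H((7 - 4)/(J(6, 2) + 8)) - 1858) + 328 = (4*((7 - 4)/((3*6 + 6*2) + 8))² - 1858) + 328 = (4*(3/((18 + 12) + 8))² - 1858) + 328 = (4*(3/(30 + 8))² - 1858) + 328 = (4*(3/38)² - 1858) + 328 = (4*(9/1444) - 1858) + 328 = (9/361 - 1858) + 328 = -670729/361 + 328 = -552321/361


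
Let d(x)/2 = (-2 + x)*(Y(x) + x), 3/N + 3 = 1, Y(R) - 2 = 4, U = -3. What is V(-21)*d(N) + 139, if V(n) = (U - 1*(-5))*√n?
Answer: 139 - 63*I*√21 ≈ 139.0 - 288.7*I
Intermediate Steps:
Y(R) = 6 (Y(R) = 2 + 4 = 6)
V(n) = 2*√n (V(n) = (-3 - 1*(-5))*√n = (-3 + 5)*√n = 2*√n)
N = -3/2 (N = 3/(-3 + 1) = 3/(-2) = 3*(-½) = -3/2 ≈ -1.5000)
d(x) = 2*(-2 + x)*(6 + x) (d(x) = 2*((-2 + x)*(6 + x)) = 2*(-2 + x)*(6 + x))
V(-21)*d(N) + 139 = (2*√(-21))*(-24 + 2*(-3/2)² + 8*(-3/2)) + 139 = (2*(I*√21))*(-24 + 2*(9/4) - 12) + 139 = (2*I*√21)*(-24 + 9/2 - 12) + 139 = (2*I*√21)*(-63/2) + 139 = -63*I*√21 + 139 = 139 - 63*I*√21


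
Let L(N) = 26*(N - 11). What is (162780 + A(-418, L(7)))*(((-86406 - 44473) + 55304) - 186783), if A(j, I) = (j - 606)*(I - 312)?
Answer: -154466945512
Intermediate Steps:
L(N) = -286 + 26*N (L(N) = 26*(-11 + N) = -286 + 26*N)
A(j, I) = (-606 + j)*(-312 + I)
(162780 + A(-418, L(7)))*(((-86406 - 44473) + 55304) - 186783) = (162780 + (189072 - 606*(-286 + 26*7) - 312*(-418) + (-286 + 26*7)*(-418)))*(((-86406 - 44473) + 55304) - 186783) = (162780 + (189072 - 606*(-286 + 182) + 130416 + (-286 + 182)*(-418)))*((-130879 + 55304) - 186783) = (162780 + (189072 - 606*(-104) + 130416 - 104*(-418)))*(-75575 - 186783) = (162780 + (189072 + 63024 + 130416 + 43472))*(-262358) = (162780 + 425984)*(-262358) = 588764*(-262358) = -154466945512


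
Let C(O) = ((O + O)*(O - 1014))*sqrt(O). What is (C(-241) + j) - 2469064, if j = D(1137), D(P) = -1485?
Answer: -2470549 + 604910*I*sqrt(241) ≈ -2.4705e+6 + 9.3907e+6*I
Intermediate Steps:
j = -1485
C(O) = 2*O**(3/2)*(-1014 + O) (C(O) = ((2*O)*(-1014 + O))*sqrt(O) = (2*O*(-1014 + O))*sqrt(O) = 2*O**(3/2)*(-1014 + O))
(C(-241) + j) - 2469064 = (2*(-241)**(3/2)*(-1014 - 241) - 1485) - 2469064 = (2*(-241*I*sqrt(241))*(-1255) - 1485) - 2469064 = (604910*I*sqrt(241) - 1485) - 2469064 = (-1485 + 604910*I*sqrt(241)) - 2469064 = -2470549 + 604910*I*sqrt(241)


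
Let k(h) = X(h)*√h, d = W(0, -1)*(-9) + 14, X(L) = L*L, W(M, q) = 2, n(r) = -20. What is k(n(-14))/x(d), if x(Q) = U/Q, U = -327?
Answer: 3200*I*√5/327 ≈ 21.882*I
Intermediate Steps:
X(L) = L²
d = -4 (d = 2*(-9) + 14 = -18 + 14 = -4)
x(Q) = -327/Q
k(h) = h^(5/2) (k(h) = h²*√h = h^(5/2))
k(n(-14))/x(d) = (-20)^(5/2)/((-327/(-4))) = (800*I*√5)/((-327*(-¼))) = (800*I*√5)/(327/4) = (800*I*√5)*(4/327) = 3200*I*√5/327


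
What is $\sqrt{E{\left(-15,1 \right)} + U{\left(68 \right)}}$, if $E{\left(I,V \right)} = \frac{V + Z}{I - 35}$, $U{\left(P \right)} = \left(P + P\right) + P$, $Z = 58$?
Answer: $\frac{\sqrt{20282}}{10} \approx 14.241$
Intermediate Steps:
$U{\left(P \right)} = 3 P$ ($U{\left(P \right)} = 2 P + P = 3 P$)
$E{\left(I,V \right)} = \frac{58 + V}{-35 + I}$ ($E{\left(I,V \right)} = \frac{V + 58}{I - 35} = \frac{58 + V}{-35 + I}$)
$\sqrt{E{\left(-15,1 \right)} + U{\left(68 \right)}} = \sqrt{\frac{58 + 1}{-35 - 15} + 3 \cdot 68} = \sqrt{\frac{1}{-50} \cdot 59 + 204} = \sqrt{\left(- \frac{1}{50}\right) 59 + 204} = \sqrt{- \frac{59}{50} + 204} = \sqrt{\frac{10141}{50}} = \frac{\sqrt{20282}}{10}$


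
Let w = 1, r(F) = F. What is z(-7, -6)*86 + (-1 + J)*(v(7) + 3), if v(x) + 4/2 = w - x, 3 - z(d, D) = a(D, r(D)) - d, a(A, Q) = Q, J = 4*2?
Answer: 137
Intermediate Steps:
J = 8
z(d, D) = 3 + d - D (z(d, D) = 3 - (D - d) = 3 + (d - D) = 3 + d - D)
v(x) = -1 - x (v(x) = -2 + (1 - x) = -1 - x)
z(-7, -6)*86 + (-1 + J)*(v(7) + 3) = (3 - 7 - 1*(-6))*86 + (-1 + 8)*((-1 - 1*7) + 3) = (3 - 7 + 6)*86 + 7*((-1 - 7) + 3) = 2*86 + 7*(-8 + 3) = 172 + 7*(-5) = 172 - 35 = 137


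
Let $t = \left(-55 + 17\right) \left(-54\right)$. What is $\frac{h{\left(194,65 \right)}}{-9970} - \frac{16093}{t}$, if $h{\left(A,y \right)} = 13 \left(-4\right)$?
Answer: $- \frac{4219487}{538380} \approx -7.8374$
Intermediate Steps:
$h{\left(A,y \right)} = -52$
$t = 2052$ ($t = \left(-38\right) \left(-54\right) = 2052$)
$\frac{h{\left(194,65 \right)}}{-9970} - \frac{16093}{t} = - \frac{52}{-9970} - \frac{16093}{2052} = \left(-52\right) \left(- \frac{1}{9970}\right) - \frac{847}{108} = \frac{26}{4985} - \frac{847}{108} = - \frac{4219487}{538380}$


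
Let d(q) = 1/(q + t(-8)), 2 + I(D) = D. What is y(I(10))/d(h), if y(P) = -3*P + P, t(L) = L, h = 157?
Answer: -2384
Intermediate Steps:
I(D) = -2 + D
y(P) = -2*P
d(q) = 1/(-8 + q) (d(q) = 1/(q - 8) = 1/(-8 + q))
y(I(10))/d(h) = (-2*(-2 + 10))/(1/(-8 + 157)) = (-2*8)/(1/149) = -16/1/149 = -16*149 = -2384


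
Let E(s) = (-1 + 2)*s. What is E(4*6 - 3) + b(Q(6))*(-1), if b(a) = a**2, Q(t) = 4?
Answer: 5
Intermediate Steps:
E(s) = s (E(s) = 1*s = s)
E(4*6 - 3) + b(Q(6))*(-1) = (4*6 - 3) + 4**2*(-1) = (24 - 3) + 16*(-1) = 21 - 16 = 5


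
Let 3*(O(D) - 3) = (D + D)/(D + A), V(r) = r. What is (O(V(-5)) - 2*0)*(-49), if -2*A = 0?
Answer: -539/3 ≈ -179.67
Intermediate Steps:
A = 0 (A = -½*0 = 0)
O(D) = 11/3 (O(D) = 3 + ((D + D)/(D + 0))/3 = 3 + ((2*D)/D)/3 = 3 + (⅓)*2 = 3 + ⅔ = 11/3)
(O(V(-5)) - 2*0)*(-49) = (11/3 - 2*0)*(-49) = (11/3 + 0)*(-49) = (11/3)*(-49) = -539/3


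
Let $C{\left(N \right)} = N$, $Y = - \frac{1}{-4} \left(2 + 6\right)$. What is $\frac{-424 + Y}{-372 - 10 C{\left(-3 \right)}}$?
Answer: $\frac{211}{171} \approx 1.2339$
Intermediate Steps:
$Y = 2$ ($Y = \left(-1\right) \left(- \frac{1}{4}\right) 8 = \frac{1}{4} \cdot 8 = 2$)
$\frac{-424 + Y}{-372 - 10 C{\left(-3 \right)}} = \frac{-424 + 2}{-372 - -30} = - \frac{422}{-372 + 30} = - \frac{422}{-342} = \left(-422\right) \left(- \frac{1}{342}\right) = \frac{211}{171}$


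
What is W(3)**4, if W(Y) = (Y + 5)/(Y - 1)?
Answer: 256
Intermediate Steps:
W(Y) = (5 + Y)/(-1 + Y)
W(3)**4 = ((5 + 3)/(-1 + 3))**4 = (8/2)**4 = ((1/2)*8)**4 = 4**4 = 256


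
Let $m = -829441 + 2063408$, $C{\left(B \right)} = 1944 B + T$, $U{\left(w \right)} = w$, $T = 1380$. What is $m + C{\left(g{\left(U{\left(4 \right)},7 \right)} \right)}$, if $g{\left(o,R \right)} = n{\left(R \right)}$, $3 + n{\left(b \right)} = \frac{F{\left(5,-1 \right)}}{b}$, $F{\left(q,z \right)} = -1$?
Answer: $\frac{8604661}{7} \approx 1.2292 \cdot 10^{6}$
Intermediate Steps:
$n{\left(b \right)} = -3 - \frac{1}{b}$
$g{\left(o,R \right)} = -3 - \frac{1}{R}$
$C{\left(B \right)} = 1380 + 1944 B$ ($C{\left(B \right)} = 1944 B + 1380 = 1380 + 1944 B$)
$m = 1233967$
$m + C{\left(g{\left(U{\left(4 \right)},7 \right)} \right)} = 1233967 + \left(1380 + 1944 \left(-3 - \frac{1}{7}\right)\right) = 1233967 + \left(1380 + 1944 \left(- \frac{22}{7}\right)\right) = 1233967 + \left(1380 - \frac{42768}{7}\right) = 1233967 - \frac{33108}{7} = \frac{8604661}{7}$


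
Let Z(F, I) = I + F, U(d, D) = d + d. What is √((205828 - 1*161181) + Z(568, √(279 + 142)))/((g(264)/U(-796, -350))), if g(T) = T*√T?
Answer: -199*√(2984190 + 66*√421)/4356 ≈ -78.936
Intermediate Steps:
U(d, D) = 2*d
g(T) = T^(3/2)
Z(F, I) = F + I
√((205828 - 1*161181) + Z(568, √(279 + 142)))/((g(264)/U(-796, -350))) = √((205828 - 1*161181) + (568 + √(279 + 142)))/((264^(3/2)/((2*(-796))))) = √((205828 - 161181) + (568 + √421))/(((528*√66)/(-1592))) = √(44647 + (568 + √421))/(((528*√66)*(-1/1592))) = √(45215 + √421)/((-66*√66/199)) = √(45215 + √421)*(-199*√66/4356) = -199*√66*√(45215 + √421)/4356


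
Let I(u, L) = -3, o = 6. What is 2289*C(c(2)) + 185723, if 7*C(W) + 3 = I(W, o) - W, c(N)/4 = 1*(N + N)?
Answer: 178529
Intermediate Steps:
c(N) = 8*N (c(N) = 4*(1*(N + N)) = 4*(1*(2*N)) = 4*(2*N) = 8*N)
C(W) = -6/7 - W/7 (C(W) = -3/7 + (-3 - W)/7 = -3/7 + (-3/7 - W/7) = -6/7 - W/7)
2289*C(c(2)) + 185723 = 2289*(-6/7 - 8*2/7) + 185723 = 2289*(-6/7 - ⅐*16) + 185723 = 2289*(-6/7 - 16/7) + 185723 = 2289*(-22/7) + 185723 = -7194 + 185723 = 178529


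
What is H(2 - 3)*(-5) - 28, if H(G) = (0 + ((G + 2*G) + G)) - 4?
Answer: 12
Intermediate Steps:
H(G) = -4 + 4*G (H(G) = (0 + (3*G + G)) - 4 = (0 + 4*G) - 4 = 4*G - 4 = -4 + 4*G)
H(2 - 3)*(-5) - 28 = (-4 + 4*(2 - 3))*(-5) - 28 = (-4 + 4*(-1))*(-5) - 28 = (-4 - 4)*(-5) - 28 = -8*(-5) - 28 = 40 - 28 = 12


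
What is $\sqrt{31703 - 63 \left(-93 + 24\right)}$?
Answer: $5 \sqrt{1442} \approx 189.87$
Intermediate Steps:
$\sqrt{31703 - 63 \left(-93 + 24\right)} = \sqrt{31703 - -4347} = \sqrt{31703 + 4347} = \sqrt{36050} = 5 \sqrt{1442}$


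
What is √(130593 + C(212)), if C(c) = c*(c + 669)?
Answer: √317365 ≈ 563.35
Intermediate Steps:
C(c) = c*(669 + c)
√(130593 + C(212)) = √(130593 + 212*(669 + 212)) = √(130593 + 212*881) = √(130593 + 186772) = √317365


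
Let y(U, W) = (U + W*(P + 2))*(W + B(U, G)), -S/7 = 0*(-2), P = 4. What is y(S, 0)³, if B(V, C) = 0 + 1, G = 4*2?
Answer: 0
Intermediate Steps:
S = 0 (S = -0*(-2) = -7*0 = 0)
G = 8
B(V, C) = 1
y(U, W) = (1 + W)*(U + 6*W) (y(U, W) = (U + W*(4 + 2))*(W + 1) = (U + W*6)*(1 + W) = (U + 6*W)*(1 + W) = (1 + W)*(U + 6*W))
y(S, 0)³ = (0 + 6*0 + 6*0² + 0*0)³ = (0 + 0 + 6*0 + 0)³ = (0 + 0 + 0 + 0)³ = 0³ = 0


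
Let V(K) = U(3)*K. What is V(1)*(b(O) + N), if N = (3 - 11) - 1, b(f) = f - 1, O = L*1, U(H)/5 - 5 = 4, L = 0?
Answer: -450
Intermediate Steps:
U(H) = 45 (U(H) = 25 + 5*4 = 25 + 20 = 45)
V(K) = 45*K
O = 0 (O = 0*1 = 0)
b(f) = -1 + f
N = -9 (N = -8 - 1 = -9)
V(1)*(b(O) + N) = (45*1)*((-1 + 0) - 9) = 45*(-1 - 9) = 45*(-10) = -450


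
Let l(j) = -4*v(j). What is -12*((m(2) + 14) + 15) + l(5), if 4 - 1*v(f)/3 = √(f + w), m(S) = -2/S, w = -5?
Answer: -384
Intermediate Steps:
v(f) = 12 - 3*√(-5 + f) (v(f) = 12 - 3*√(f - 5) = 12 - 3*√(-5 + f))
l(j) = -48 + 12*√(-5 + j) (l(j) = -4*(12 - 3*√(-5 + j)) = -48 + 12*√(-5 + j))
-12*((m(2) + 14) + 15) + l(5) = -12*((-2/2 + 14) + 15) + (-48 + 12*√(-5 + 5)) = -12*((-2*½ + 14) + 15) + (-48 + 12*√0) = -12*((-1 + 14) + 15) + (-48 + 12*0) = -12*(13 + 15) + (-48 + 0) = -12*28 - 48 = -336 - 48 = -384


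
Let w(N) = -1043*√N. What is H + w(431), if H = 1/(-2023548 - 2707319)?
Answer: -1/4730867 - 1043*√431 ≈ -21653.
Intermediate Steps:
H = -1/4730867 (H = 1/(-4730867) = -1/4730867 ≈ -2.1138e-7)
H + w(431) = -1/4730867 - 1043*√431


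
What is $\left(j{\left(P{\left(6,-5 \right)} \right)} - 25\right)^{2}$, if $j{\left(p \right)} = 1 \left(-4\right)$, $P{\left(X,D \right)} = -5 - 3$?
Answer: $841$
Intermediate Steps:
$P{\left(X,D \right)} = -8$
$j{\left(p \right)} = -4$
$\left(j{\left(P{\left(6,-5 \right)} \right)} - 25\right)^{2} = \left(-4 - 25\right)^{2} = \left(-29\right)^{2} = 841$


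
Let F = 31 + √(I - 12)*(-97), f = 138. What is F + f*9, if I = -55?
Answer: 1273 - 97*I*√67 ≈ 1273.0 - 793.98*I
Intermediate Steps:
F = 31 - 97*I*√67 (F = 31 + √(-55 - 12)*(-97) = 31 + √(-67)*(-97) = 31 + (I*√67)*(-97) = 31 - 97*I*√67 ≈ 31.0 - 793.98*I)
F + f*9 = (31 - 97*I*√67) + 138*9 = (31 - 97*I*√67) + 1242 = 1273 - 97*I*√67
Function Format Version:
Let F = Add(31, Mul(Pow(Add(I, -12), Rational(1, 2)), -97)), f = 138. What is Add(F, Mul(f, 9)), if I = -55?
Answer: Add(1273, Mul(-97, I, Pow(67, Rational(1, 2)))) ≈ Add(1273.0, Mul(-793.98, I))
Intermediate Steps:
F = Add(31, Mul(-97, I, Pow(67, Rational(1, 2)))) (F = Add(31, Mul(Pow(Add(-55, -12), Rational(1, 2)), -97)) = Add(31, Mul(Pow(-67, Rational(1, 2)), -97)) = Add(31, Mul(Mul(I, Pow(67, Rational(1, 2))), -97)) = Add(31, Mul(-97, I, Pow(67, Rational(1, 2)))) ≈ Add(31.000, Mul(-793.98, I)))
Add(F, Mul(f, 9)) = Add(Add(31, Mul(-97, I, Pow(67, Rational(1, 2)))), Mul(138, 9)) = Add(Add(31, Mul(-97, I, Pow(67, Rational(1, 2)))), 1242) = Add(1273, Mul(-97, I, Pow(67, Rational(1, 2))))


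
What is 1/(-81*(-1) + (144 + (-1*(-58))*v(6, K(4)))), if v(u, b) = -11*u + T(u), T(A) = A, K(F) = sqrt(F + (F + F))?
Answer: -1/3255 ≈ -0.00030722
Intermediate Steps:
K(F) = sqrt(3)*sqrt(F) (K(F) = sqrt(F + 2*F) = sqrt(3*F) = sqrt(3)*sqrt(F))
v(u, b) = -10*u (v(u, b) = -11*u + u = -10*u)
1/(-81*(-1) + (144 + (-1*(-58))*v(6, K(4)))) = 1/(-81*(-1) + (144 + (-1*(-58))*(-10*6))) = 1/(81 + (144 + 58*(-60))) = 1/(81 + (144 - 3480)) = 1/(81 - 3336) = 1/(-3255) = -1/3255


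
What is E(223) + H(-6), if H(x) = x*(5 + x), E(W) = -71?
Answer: -65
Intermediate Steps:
E(223) + H(-6) = -71 - 6*(5 - 6) = -71 - 6*(-1) = -71 + 6 = -65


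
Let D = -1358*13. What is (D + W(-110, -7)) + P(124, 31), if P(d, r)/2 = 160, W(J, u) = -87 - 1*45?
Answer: -17466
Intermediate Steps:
W(J, u) = -132 (W(J, u) = -87 - 45 = -132)
P(d, r) = 320 (P(d, r) = 2*160 = 320)
D = -17654
(D + W(-110, -7)) + P(124, 31) = (-17654 - 132) + 320 = -17786 + 320 = -17466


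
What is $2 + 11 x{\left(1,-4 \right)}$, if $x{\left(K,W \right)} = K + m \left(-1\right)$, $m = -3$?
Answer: $46$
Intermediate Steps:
$x{\left(K,W \right)} = 3 + K$ ($x{\left(K,W \right)} = K - -3 = K + 3 = 3 + K$)
$2 + 11 x{\left(1,-4 \right)} = 2 + 11 \left(3 + 1\right) = 2 + 11 \cdot 4 = 2 + 44 = 46$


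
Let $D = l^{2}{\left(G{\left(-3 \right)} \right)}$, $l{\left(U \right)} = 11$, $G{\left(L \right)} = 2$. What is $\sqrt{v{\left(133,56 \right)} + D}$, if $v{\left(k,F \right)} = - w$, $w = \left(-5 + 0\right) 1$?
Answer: $3 \sqrt{14} \approx 11.225$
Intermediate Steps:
$w = -5$ ($w = \left(-5\right) 1 = -5$)
$v{\left(k,F \right)} = 5$ ($v{\left(k,F \right)} = \left(-1\right) \left(-5\right) = 5$)
$D = 121$ ($D = 11^{2} = 121$)
$\sqrt{v{\left(133,56 \right)} + D} = \sqrt{5 + 121} = \sqrt{126} = 3 \sqrt{14}$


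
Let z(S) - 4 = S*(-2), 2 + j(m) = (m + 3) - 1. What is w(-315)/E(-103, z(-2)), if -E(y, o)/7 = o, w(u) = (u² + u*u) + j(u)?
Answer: -28305/8 ≈ -3538.1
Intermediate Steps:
j(m) = m (j(m) = -2 + ((m + 3) - 1) = -2 + ((3 + m) - 1) = -2 + (2 + m) = m)
z(S) = 4 - 2*S (z(S) = 4 + S*(-2) = 4 - 2*S)
w(u) = u + 2*u² (w(u) = (u² + u*u) + u = (u² + u²) + u = 2*u² + u = u + 2*u²)
E(y, o) = -7*o
w(-315)/E(-103, z(-2)) = (-315*(1 + 2*(-315)))/((-7*(4 - 2*(-2)))) = (-315*(1 - 630))/((-7*(4 + 4))) = (-315*(-629))/((-7*8)) = 198135/(-56) = 198135*(-1/56) = -28305/8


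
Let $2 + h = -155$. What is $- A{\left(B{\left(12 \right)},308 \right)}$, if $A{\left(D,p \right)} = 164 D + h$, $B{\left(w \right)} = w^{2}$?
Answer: $-23459$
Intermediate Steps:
$h = -157$ ($h = -2 - 155 = -157$)
$A{\left(D,p \right)} = -157 + 164 D$ ($A{\left(D,p \right)} = 164 D - 157 = -157 + 164 D$)
$- A{\left(B{\left(12 \right)},308 \right)} = - (-157 + 164 \cdot 12^{2}) = - (-157 + 164 \cdot 144) = - (-157 + 23616) = \left(-1\right) 23459 = -23459$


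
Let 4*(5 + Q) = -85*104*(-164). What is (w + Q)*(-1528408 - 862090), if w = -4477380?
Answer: 9836767792610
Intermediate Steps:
Q = 362435 (Q = -5 + (-85*104*(-164))/4 = -5 + (-8840*(-164))/4 = -5 + (¼)*1449760 = -5 + 362440 = 362435)
(w + Q)*(-1528408 - 862090) = (-4477380 + 362435)*(-1528408 - 862090) = -4114945*(-2390498) = 9836767792610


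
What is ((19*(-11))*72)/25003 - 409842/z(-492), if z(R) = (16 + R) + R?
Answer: 465123321/1100132 ≈ 422.79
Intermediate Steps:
z(R) = 16 + 2*R
((19*(-11))*72)/25003 - 409842/z(-492) = ((19*(-11))*72)/25003 - 409842/(16 + 2*(-492)) = -209*72*(1/25003) - 409842/(16 - 984) = -15048*1/25003 - 409842/(-968) = -1368/2273 - 409842*(-1/968) = -1368/2273 + 204921/484 = 465123321/1100132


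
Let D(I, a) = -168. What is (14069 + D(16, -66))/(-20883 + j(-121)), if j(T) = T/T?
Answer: -13901/20882 ≈ -0.66569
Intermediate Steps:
j(T) = 1
(14069 + D(16, -66))/(-20883 + j(-121)) = (14069 - 168)/(-20883 + 1) = 13901/(-20882) = 13901*(-1/20882) = -13901/20882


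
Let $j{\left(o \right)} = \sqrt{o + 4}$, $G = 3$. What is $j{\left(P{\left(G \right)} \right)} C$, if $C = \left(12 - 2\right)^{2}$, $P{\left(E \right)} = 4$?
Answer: $200 \sqrt{2} \approx 282.84$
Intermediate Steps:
$C = 100$ ($C = 10^{2} = 100$)
$j{\left(o \right)} = \sqrt{4 + o}$
$j{\left(P{\left(G \right)} \right)} C = \sqrt{4 + 4} \cdot 100 = \sqrt{8} \cdot 100 = 2 \sqrt{2} \cdot 100 = 200 \sqrt{2}$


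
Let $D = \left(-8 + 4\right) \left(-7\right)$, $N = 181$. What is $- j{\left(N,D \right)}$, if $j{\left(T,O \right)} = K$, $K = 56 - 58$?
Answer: $2$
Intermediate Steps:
$K = -2$
$D = 28$ ($D = \left(-4\right) \left(-7\right) = 28$)
$j{\left(T,O \right)} = -2$
$- j{\left(N,D \right)} = \left(-1\right) \left(-2\right) = 2$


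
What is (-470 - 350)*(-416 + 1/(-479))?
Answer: 163397300/479 ≈ 3.4112e+5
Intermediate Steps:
(-470 - 350)*(-416 + 1/(-479)) = -820*(-416 - 1/479) = -820*(-199265/479) = 163397300/479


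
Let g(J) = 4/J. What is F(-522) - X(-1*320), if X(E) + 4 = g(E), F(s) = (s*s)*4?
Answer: 87195201/80 ≈ 1.0899e+6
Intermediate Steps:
F(s) = 4*s² (F(s) = s²*4 = 4*s²)
X(E) = -4 + 4/E
F(-522) - X(-1*320) = 4*(-522)² - (-4 + 4/((-1*320))) = 4*272484 - (-4 + 4/(-320)) = 1089936 - (-4 + 4*(-1/320)) = 1089936 - (-4 - 1/80) = 1089936 - 1*(-321/80) = 1089936 + 321/80 = 87195201/80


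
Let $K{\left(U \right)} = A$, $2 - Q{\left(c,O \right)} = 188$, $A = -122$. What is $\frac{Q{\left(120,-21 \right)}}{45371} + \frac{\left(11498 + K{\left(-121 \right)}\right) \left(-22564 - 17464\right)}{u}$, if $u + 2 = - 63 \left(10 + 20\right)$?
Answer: $\frac{5165017855494}{21460483} \approx 2.4068 \cdot 10^{5}$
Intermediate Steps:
$Q{\left(c,O \right)} = -186$ ($Q{\left(c,O \right)} = 2 - 188 = -186$)
$K{\left(U \right)} = -122$
$u = -1892$ ($u = -2 - 63 \left(10 + 20\right) = -2 - 1890 = -1892$)
$\frac{Q{\left(120,-21 \right)}}{45371} + \frac{\left(11498 + K{\left(-121 \right)}\right) \left(-22564 - 17464\right)}{u} = - \frac{186}{45371} + \frac{\left(11498 - 122\right) \left(-22564 - 17464\right)}{-1892} = \left(-186\right) \frac{1}{45371} + 11376 \left(-40028\right) \left(- \frac{1}{1892}\right) = - \frac{186}{45371} - - \frac{113839632}{473} = - \frac{186}{45371} + \frac{113839632}{473} = \frac{5165017855494}{21460483}$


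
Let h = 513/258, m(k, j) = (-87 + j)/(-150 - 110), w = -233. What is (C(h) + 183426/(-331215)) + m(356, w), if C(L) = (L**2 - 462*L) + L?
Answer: -9681175479561/10615219940 ≈ -912.01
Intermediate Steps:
m(k, j) = 87/260 - j/260 (m(k, j) = (-87 + j)/(-260) = (-87 + j)*(-1/260) = 87/260 - j/260)
h = 171/86 (h = 513*(1/258) = 171/86 ≈ 1.9884)
C(L) = L**2 - 461*L
(C(h) + 183426/(-331215)) + m(356, w) = (171*(-461 + 171/86)/86 + 183426/(-331215)) + (87/260 - 1/260*(-233)) = ((171/86)*(-39475/86) + 183426*(-1/331215)) + (87/260 + 233/260) = (-6750225/7396 - 61142/110405) + 16/13 = -745710797357/816555380 + 16/13 = -9681175479561/10615219940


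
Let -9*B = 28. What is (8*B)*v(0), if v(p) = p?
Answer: 0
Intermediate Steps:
B = -28/9 (B = -1/9*28 = -28/9 ≈ -3.1111)
(8*B)*v(0) = (8*(-28/9))*0 = -224/9*0 = 0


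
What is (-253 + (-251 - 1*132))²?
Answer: 404496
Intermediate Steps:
(-253 + (-251 - 1*132))² = (-253 + (-251 - 132))² = (-253 - 383)² = (-636)² = 404496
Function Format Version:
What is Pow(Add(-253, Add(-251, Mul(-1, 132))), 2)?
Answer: 404496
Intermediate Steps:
Pow(Add(-253, Add(-251, Mul(-1, 132))), 2) = Pow(Add(-253, Add(-251, -132)), 2) = Pow(Add(-253, -383), 2) = Pow(-636, 2) = 404496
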